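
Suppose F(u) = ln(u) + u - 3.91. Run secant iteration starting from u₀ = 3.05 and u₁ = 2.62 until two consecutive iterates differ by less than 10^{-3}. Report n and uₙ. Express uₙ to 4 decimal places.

n = 4, uₙ = 2.8594

F(3.05) = 0.255142, F(2.62) = -0.326826
u₂ = 2.620000 − (-0.326826)·(-0.430000)/(-0.581967) = 2.861483;  |Δ| = 0.241483
F(2.861483) = 0.002823
u₃ = 2.861483 − 0.002823·(0.241483)/(0.329648) = 2.859415;  |Δ| = 0.002068
F(2.859415) = 0.000032
u₄ = 2.859415 − 0.000032·(-0.002068)/(-0.002791) = 2.859391;  |Δ| = 0.000024
|u₄ − u₃| = 0.000024 < 10^{-3}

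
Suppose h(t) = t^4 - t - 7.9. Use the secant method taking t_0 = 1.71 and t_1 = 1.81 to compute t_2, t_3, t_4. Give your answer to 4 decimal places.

h(1.71) = -1.059639, h(1.81) = 1.022831
t_2 = 1.810000 − 1.022831·(1.810000 − 1.710000) / (1.022831 − (-1.059639)) = 1.810000 − (0.102283)/(2.082470) = 1.760884
h(1.760884) = -0.046471
t_3 = 1.760884 − (-0.046471)·(1.760884 − 1.810000) / (-0.046471 − 1.022831) = 1.760884 − (0.002282)/(-1.069302) = 1.763018
h(1.763018) = -0.001902
t_4 = 1.763018 − (-0.001902)·(1.763018 − 1.760884) / (-0.001902 − (-0.046471)) = 1.763018 − (-0.000004)/(0.044569) = 1.763109

1.7609, 1.7630, 1.7631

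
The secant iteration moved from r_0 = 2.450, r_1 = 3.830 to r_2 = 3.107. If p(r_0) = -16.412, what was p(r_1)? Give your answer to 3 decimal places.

18.061

The secant line through (2.450, -16.412) and (3.830, p(r_1)) crosses zero at r_2 = 3.107.
So (2.450, -16.412), (3.830, p(r_1)), (3.107, 0) are collinear:
p(r_1) = -16.412 · (3.830 − 3.107) / (2.450 − 3.107) = -16.412 · (0.72300)/(-0.65700) = 18.06069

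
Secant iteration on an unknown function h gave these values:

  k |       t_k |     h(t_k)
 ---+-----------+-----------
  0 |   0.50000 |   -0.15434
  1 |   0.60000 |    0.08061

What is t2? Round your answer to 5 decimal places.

t2 = 0.60000 − 0.08061·(0.60000 − 0.50000) / (0.08061 − (-0.15434))
   = 0.60000 − (0.0080610)/(0.2349500) = 0.5656906

0.56569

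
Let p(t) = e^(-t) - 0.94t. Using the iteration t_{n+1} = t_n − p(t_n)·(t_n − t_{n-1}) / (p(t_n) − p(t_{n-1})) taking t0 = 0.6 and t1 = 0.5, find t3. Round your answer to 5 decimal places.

p(0.6) = -0.0151884, p(0.5) = 0.1365307
t2 = 0.5000000 − 0.1365307·(0.5000000 − 0.6000000) / (0.1365307 − (-0.0151884)) = 0.5000000 − (-0.0136531)/(0.1517190) = 0.5899891
p(0.5899891) = -0.0002565
t3 = 0.5899891 − (-0.0002565)·(0.5899891 − 0.5000000) / (-0.0002565 − 0.1365307) = 0.5899891 − (-0.0000231)/(-0.1367872) = 0.5898204

0.58982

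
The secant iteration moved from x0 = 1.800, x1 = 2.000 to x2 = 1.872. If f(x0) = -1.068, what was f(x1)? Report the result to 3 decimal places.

1.899

The secant line through (1.800, -1.068) and (2.000, f(x1)) crosses zero at x2 = 1.872.
So (1.800, -1.068), (2.000, f(x1)), (1.872, 0) are collinear:
f(x1) = -1.068 · (2.000 − 1.872) / (1.800 − 1.872) = -1.068 · (0.12800)/(-0.07200) = 1.89867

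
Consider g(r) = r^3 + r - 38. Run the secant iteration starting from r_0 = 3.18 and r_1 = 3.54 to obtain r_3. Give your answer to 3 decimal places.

3.262

g(3.18) = -2.66257, g(3.54) = 9.90186
r_2 = 3.54000 − 9.90186·(3.54000 − 3.18000) / (9.90186 − (-2.66257)) = 3.54000 − (3.56467)/(12.56443) = 3.25629
g(3.25629) = -0.21593
r_3 = 3.25629 − (-0.21593)·(3.25629 − 3.54000) / (-0.21593 − 9.90186) = 3.25629 − (0.06126)/(-10.11779) = 3.26234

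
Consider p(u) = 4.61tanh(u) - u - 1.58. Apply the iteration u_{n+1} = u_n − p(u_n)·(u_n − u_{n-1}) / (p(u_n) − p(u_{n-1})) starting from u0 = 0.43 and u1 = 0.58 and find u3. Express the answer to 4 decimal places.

p(0.43) = -0.141469, p(0.58) = 0.249488
u2 = 0.580000 − 0.249488·(0.580000 − 0.430000) / (0.249488 − (-0.141469)) = 0.580000 − (0.037423)/(0.390956) = 0.484278
p(0.484278) = 0.008669
u3 = 0.484278 − 0.008669·(0.484278 − 0.580000) / (0.008669 − 0.249488) = 0.484278 − (-0.000830)/(-0.240819) = 0.480832

0.4808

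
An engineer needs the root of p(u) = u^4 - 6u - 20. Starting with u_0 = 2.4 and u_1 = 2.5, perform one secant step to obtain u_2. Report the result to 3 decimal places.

p(2.4) = -1.22240, p(2.5) = 4.06250
u_2 = 2.50000 − 4.06250·(2.50000 − 2.40000) / (4.06250 − (-1.22240)) = 2.50000 − (0.40625)/(5.28490) = 2.42313

2.423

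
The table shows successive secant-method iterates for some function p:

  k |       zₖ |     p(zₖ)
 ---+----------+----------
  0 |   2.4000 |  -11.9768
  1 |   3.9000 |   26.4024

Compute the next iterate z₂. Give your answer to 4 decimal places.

z₂ = 3.9000 − 26.4024·(3.9000 − 2.4000) / (26.4024 − (-11.9768))
   = 3.9000 − (39.603600)/(38.379200) = 2.868097

2.8681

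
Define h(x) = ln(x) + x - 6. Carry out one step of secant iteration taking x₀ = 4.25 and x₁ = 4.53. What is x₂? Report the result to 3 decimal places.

h(4.25) = -0.30308, h(4.53) = 0.04072
x₂ = 4.53000 − 0.04072·(4.53000 − 4.25000) / (0.04072 − (-0.30308)) = 4.53000 − (0.01140)/(0.34380) = 4.49684

4.497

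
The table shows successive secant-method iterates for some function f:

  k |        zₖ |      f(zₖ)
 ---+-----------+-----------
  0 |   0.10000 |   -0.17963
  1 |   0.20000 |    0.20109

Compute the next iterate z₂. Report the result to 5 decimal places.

0.14718

z₂ = 0.20000 − 0.20109·(0.20000 − 0.10000) / (0.20109 − (-0.17963))
   = 0.20000 − (0.0201090)/(0.3807200) = 0.1471817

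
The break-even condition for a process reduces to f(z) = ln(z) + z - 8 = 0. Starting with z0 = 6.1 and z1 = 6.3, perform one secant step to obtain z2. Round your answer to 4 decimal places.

6.1790

f(6.1) = -0.091711, f(6.3) = 0.140550
z2 = 6.300000 − 0.140550·(6.300000 − 6.100000) / (0.140550 − (-0.091711)) = 6.300000 − (0.028110)/(0.232261) = 6.178973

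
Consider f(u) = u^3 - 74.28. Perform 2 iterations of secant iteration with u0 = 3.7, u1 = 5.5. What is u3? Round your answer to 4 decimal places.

4.1685

f(3.7) = -23.627000, f(5.5) = 92.095000
u2 = 5.500000 − 92.095000·(5.500000 − 3.700000) / (92.095000 − (-23.627000)) = 5.500000 − (165.771000)/(115.722000) = 4.067507
f(4.067507) = -6.984689
u3 = 4.067507 − (-6.984689)·(4.067507 − 5.500000) / (-6.984689 − 92.095000) = 4.067507 − (10.005521)/(-99.079689) = 4.168491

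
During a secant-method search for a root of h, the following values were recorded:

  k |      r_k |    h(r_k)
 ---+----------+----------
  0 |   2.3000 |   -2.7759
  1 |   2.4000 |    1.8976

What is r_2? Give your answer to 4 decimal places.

r_2 = 2.4000 − 1.8976·(2.4000 − 2.3000) / (1.8976 − (-2.7759))
   = 2.4000 − (0.189760)/(4.673500) = 2.359397

2.3594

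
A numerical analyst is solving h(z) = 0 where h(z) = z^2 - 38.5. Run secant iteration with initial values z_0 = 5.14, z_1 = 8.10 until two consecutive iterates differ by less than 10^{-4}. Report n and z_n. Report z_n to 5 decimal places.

n = 6, z_n = 6.20484

h(5.14) = -12.0804000, h(8.10) = 27.1100000
z_2 = 8.1000000 − 27.1100000·(2.9600000)/(39.1904000) = 6.0524169;  |Δ| = 2.0475831
h(6.0524169) = -1.8682494
z_3 = 6.0524169 − (-1.8682494)·(-2.0475831)/(-28.9782494) = 6.1844261;  |Δ| = 0.1320092
h(6.1844261) = -0.2528734
z_4 = 6.1844261 − (-0.2528734)·(0.1320092)/(1.6153760) = 6.2050911;  |Δ| = 0.0206649
h(6.2050911) = 0.0031550
z_5 = 6.2050911 − 0.0031550·(0.0206649)/(0.2560284) = 6.2048364;  |Δ| = 0.0002547
h(6.2048364) = -0.0000052
z_6 = 6.2048364 − (-0.0000052)·(-0.0002547)/(-0.0031602) = 6.2048368;  |Δ| = 0.0000004
|z_6 − z_5| = 0.0000004 < 10^{-4}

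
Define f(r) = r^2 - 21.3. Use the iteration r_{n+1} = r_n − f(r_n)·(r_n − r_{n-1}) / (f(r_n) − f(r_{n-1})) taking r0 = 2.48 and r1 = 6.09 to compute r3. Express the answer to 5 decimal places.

f(2.48) = -15.1496000, f(6.09) = 15.7881000
r2 = 6.0900000 − 15.7881000·(6.0900000 − 2.4800000) / (15.7881000 − (-15.1496000)) = 6.0900000 − (56.9950410)/(30.9377000) = 4.2477480
f(4.2477480) = -3.2566373
r3 = 4.2477480 − (-3.2566373)·(4.2477480 − 6.0900000) / (-3.2566373 − 15.7881000) = 4.2477480 − (5.9995467)/(-19.0447373) = 4.5627718

4.56277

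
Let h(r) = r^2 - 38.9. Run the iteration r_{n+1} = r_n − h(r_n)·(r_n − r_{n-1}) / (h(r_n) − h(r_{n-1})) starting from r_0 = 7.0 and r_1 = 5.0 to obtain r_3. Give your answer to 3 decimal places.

h(7.0) = 10.10000, h(5.0) = -13.90000
r_2 = 5.00000 − (-13.90000)·(5.00000 − 7.00000) / (-13.90000 − 10.10000) = 5.00000 − (27.80000)/(-24.00000) = 6.15833
h(6.15833) = -0.97493
r_3 = 6.15833 − (-0.97493)·(6.15833 − 5.00000) / (-0.97493 − (-13.90000)) = 6.15833 − (-1.12929)/(12.92507) = 6.24571

6.246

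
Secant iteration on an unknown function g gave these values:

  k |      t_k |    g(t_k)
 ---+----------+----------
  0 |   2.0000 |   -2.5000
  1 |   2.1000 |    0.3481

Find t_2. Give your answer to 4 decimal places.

2.0878

t_2 = 2.1000 − 0.3481·(2.1000 − 2.0000) / (0.3481 − (-2.5000))
   = 2.1000 − (0.034810)/(2.848100) = 2.087778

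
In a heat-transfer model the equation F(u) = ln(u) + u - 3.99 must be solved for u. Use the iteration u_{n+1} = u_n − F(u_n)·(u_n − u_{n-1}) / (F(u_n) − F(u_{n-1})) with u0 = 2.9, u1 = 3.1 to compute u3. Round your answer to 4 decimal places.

F(2.9) = -0.025289, F(3.1) = 0.241402
u2 = 3.100000 − 0.241402·(3.100000 − 2.900000) / (0.241402 − (-0.025289)) = 3.100000 − (0.048280)/(0.266691) = 2.918965
F(2.918965) = 0.000194
u3 = 2.918965 − 0.000194·(2.918965 − 3.100000) / (0.000194 − 0.241402) = 2.918965 − (-0.000035)/(-0.241208) = 2.918819

2.9188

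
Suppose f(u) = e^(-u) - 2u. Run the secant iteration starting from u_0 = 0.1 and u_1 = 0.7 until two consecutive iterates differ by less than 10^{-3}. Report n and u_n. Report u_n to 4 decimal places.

n = 4, u_n = 0.3517

f(0.1) = 0.704837, f(0.7) = -0.903415
u_2 = 0.700000 − (-0.903415)·(0.600000)/(-1.608252) = 0.362958;  |Δ| = 0.337042
f(0.362958) = -0.030300
u_3 = 0.362958 − (-0.030300)·(-0.337042)/(0.873115) = 0.351261;  |Δ| = 0.011696
f(0.351261) = 0.001277
u_4 = 0.351261 − 0.001277·(-0.011696)/(0.031577) = 0.351734;  |Δ| = 0.000473
|u_4 − u_3| = 0.000473 < 10^{-3}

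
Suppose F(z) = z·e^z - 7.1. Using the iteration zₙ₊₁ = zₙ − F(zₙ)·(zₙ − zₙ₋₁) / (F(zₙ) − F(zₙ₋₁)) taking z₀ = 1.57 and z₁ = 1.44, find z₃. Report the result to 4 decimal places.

F(1.57) = 0.446438, F(1.44) = -1.022198
z₂ = 1.440000 − (-1.022198)·(1.440000 − 1.570000) / (-1.022198 − 0.446438) = 1.440000 − (0.132886)/(-1.468636) = 1.530482
F(1.530482) = -0.028551
z₃ = 1.530482 − (-0.028551)·(1.530482 − 1.440000) / (-0.028551 − (-1.022198)) = 1.530482 − (-0.002583)/(0.993647) = 1.533082

1.5331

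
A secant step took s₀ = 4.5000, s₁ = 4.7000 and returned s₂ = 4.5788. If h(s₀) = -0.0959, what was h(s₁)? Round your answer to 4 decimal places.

0.1475

The secant line through (4.5000, -0.0959) and (4.7000, h(s₁)) crosses zero at s₂ = 4.5788.
So (4.5000, -0.0959), (4.7000, h(s₁)), (4.5788, 0) are collinear:
h(s₁) = -0.0959 · (4.7000 − 4.5788) / (4.5000 − 4.5788) = -0.0959 · (0.121200)/(-0.078800) = 0.147501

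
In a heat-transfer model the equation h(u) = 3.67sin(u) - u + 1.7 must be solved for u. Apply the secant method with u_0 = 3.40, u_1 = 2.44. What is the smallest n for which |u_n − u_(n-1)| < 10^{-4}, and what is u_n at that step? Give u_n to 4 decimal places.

n = 5, u_n = 2.8289

h(3.40) = -2.637836, h(2.44) = 1.628746
u_2 = 2.440000 − 1.628746·(-0.960000)/(4.266582) = 2.806475;  |Δ| = 0.366475
h(2.806475) = 0.100515
u_3 = 2.806475 − 0.100515·(0.366475)/(-1.528232) = 2.830579;  |Δ| = 0.024104
h(2.830579) = -0.007471
u_4 = 2.830579 − (-0.007471)·(0.024104)/(-0.107986) = 2.828911;  |Δ| = 0.001668
h(2.828911) = 0.000022
u_5 = 2.828911 − 0.000022·(-0.001668)/(0.007493) = 2.828916;  |Δ| = 0.000005
|u_5 − u_4| = 0.000005 < 10^{-4}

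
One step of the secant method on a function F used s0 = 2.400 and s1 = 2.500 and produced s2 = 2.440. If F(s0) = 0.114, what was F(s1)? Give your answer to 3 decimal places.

The secant line through (2.400, 0.114) and (2.500, F(s1)) crosses zero at s2 = 2.440.
So (2.400, 0.114), (2.500, F(s1)), (2.440, 0) are collinear:
F(s1) = 0.114 · (2.500 − 2.440) / (2.400 − 2.440) = 0.114 · (0.06000)/(-0.04000) = -0.17100

-0.171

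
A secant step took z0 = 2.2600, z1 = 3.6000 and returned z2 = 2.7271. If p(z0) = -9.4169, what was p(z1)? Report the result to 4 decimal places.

The secant line through (2.2600, -9.4169) and (3.6000, p(z1)) crosses zero at z2 = 2.7271.
So (2.2600, -9.4169), (3.6000, p(z1)), (2.7271, 0) are collinear:
p(z1) = -9.4169 · (3.6000 − 2.7271) / (2.2600 − 2.7271) = -9.4169 · (0.872900)/(-0.467100) = 17.597970

17.5980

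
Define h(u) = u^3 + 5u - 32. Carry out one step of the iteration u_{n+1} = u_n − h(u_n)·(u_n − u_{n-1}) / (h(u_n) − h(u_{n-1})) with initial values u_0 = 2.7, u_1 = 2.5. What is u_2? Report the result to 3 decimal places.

h(2.7) = 1.18300, h(2.5) = -3.87500
u_2 = 2.50000 − (-3.87500)·(2.50000 − 2.70000) / (-3.87500 − 1.18300) = 2.50000 − (0.77500)/(-5.05800) = 2.65322

2.653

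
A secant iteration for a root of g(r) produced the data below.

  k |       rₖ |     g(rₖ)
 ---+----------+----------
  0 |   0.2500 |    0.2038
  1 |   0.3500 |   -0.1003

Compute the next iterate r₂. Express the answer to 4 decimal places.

r₂ = 0.3500 − (-0.1003)·(0.3500 − 0.2500) / (-0.1003 − 0.2038)
   = 0.3500 − (-0.010030)/(-0.304100) = 0.317017

0.3170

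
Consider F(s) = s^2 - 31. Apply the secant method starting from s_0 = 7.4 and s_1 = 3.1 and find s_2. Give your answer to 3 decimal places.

F(7.4) = 23.76000, F(3.1) = -21.39000
s_2 = 3.10000 − (-21.39000)·(3.10000 − 7.40000) / (-21.39000 − 23.76000) = 3.10000 − (91.97700)/(-45.15000) = 5.13714

5.137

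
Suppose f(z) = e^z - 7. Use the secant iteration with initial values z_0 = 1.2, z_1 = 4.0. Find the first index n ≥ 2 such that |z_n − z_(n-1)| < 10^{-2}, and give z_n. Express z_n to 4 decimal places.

n = 7, z_n = 1.9459

f(1.2) = -3.679883, f(4.0) = 47.598150
z_2 = 4.000000 − 47.598150·(2.800000)/(51.278033) = 1.400937;  |Δ| = 2.599063
f(1.400937) = -2.940997
z_3 = 1.400937 − (-2.940997)·(-2.599063)/(-50.539147) = 1.552183;  |Δ| = 0.151246
f(1.552183) = -2.278233
z_4 = 1.552183 − (-2.278233)·(0.151246)/(0.662765) = 2.072086;  |Δ| = 0.519903
f(2.072086) = 0.941372
z_5 = 2.072086 − 0.941372·(0.519903)/(3.219604) = 1.920073;  |Δ| = 0.152013
f(1.920073) = -0.178544
z_6 = 1.920073 − (-0.178544)·(-0.152013)/(-1.119916) = 1.944308;  |Δ| = 0.024235
f(1.944308) = -0.011207
z_7 = 1.944308 − (-0.011207)·(0.024235)/(0.167336) = 1.945931;  |Δ| = 0.001623
|z_7 − z_6| = 0.001623 < 10^{-2}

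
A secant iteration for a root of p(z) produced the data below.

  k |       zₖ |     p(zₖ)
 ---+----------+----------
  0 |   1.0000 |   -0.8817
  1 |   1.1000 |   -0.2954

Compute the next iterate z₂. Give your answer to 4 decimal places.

1.1504

z₂ = 1.1000 − (-0.2954)·(1.1000 − 1.0000) / (-0.2954 − (-0.8817))
   = 1.1000 − (-0.029540)/(0.586300) = 1.150384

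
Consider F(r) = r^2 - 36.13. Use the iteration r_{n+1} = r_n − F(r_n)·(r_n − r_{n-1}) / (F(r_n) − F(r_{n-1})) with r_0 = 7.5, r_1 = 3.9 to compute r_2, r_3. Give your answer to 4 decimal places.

F(7.5) = 20.120000, F(3.9) = -20.920000
r_2 = 3.900000 − (-20.920000)·(3.900000 − 7.500000) / (-20.920000 − 20.120000) = 3.900000 − (75.312000)/(-41.040000) = 5.735088
F(5.735088) = -3.238769
r_3 = 5.735088 − (-3.238769)·(5.735088 − 3.900000) / (-3.238769 − (-20.920000)) = 5.735088 − (-5.943425)/(17.681231) = 6.071231

5.7351, 6.0712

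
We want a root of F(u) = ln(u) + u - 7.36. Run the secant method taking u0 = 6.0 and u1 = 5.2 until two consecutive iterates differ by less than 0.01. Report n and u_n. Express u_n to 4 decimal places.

F(6.0) = 0.431759, F(5.2) = -0.511341
u2 = 5.200000 − (-0.511341)·(-0.800000)/(-0.943101) = 5.633753;  |Δ| = 0.433753
F(5.633753) = 0.002529
u3 = 5.633753 − 0.002529·(0.433753)/(0.513871) = 5.631618;  |Δ| = 0.002135
|u3 − u2| = 0.002135 < 0.01

n = 3, u_n = 5.6316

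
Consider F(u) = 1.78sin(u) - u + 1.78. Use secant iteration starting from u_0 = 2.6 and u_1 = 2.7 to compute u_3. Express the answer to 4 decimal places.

2.6384

F(2.6) = 0.097592, F(2.7) = -0.159264
u_2 = 2.700000 − (-0.159264)·(2.700000 − 2.600000) / (-0.159264 − 0.097592) = 2.700000 − (-0.015926)/(-0.256856) = 2.637995
F(2.637995) = 0.000997
u_3 = 2.637995 − 0.000997·(2.637995 − 2.700000) / (0.000997 − (-0.159264)) = 2.637995 − (-0.000062)/(0.160261) = 2.638381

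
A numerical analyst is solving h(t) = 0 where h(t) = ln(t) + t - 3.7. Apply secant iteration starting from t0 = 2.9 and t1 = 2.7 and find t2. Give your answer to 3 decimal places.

h(2.9) = 0.26471, h(2.7) = -0.00675
t2 = 2.70000 − (-0.00675)·(2.70000 − 2.90000) / (-0.00675 − 0.26471) = 2.70000 − (0.00135)/(-0.27146) = 2.70497

2.705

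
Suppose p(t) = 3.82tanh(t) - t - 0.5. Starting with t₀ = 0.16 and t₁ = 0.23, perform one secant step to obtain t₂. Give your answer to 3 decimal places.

p(0.16) = -0.05396, p(0.23) = 0.13343
t₂ = 0.23000 − 0.13343·(0.23000 − 0.16000) / (0.13343 − (-0.05396)) = 0.23000 − (0.00934)/(0.18739) = 0.18016

0.180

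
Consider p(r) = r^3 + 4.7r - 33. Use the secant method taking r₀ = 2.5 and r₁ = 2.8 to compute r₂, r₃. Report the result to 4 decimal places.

2.7181, 2.7233

p(2.5) = -5.625000, p(2.8) = 2.112000
r₂ = 2.800000 − 2.112000·(2.800000 − 2.500000) / (2.112000 − (-5.625000)) = 2.800000 − (0.633600)/(7.737000) = 2.718108
p(2.718108) = -0.143214
r₃ = 2.718108 − (-0.143214)·(2.718108 − 2.800000) / (-0.143214 − 2.112000) = 2.718108 − (0.011728)/(-2.255214) = 2.723308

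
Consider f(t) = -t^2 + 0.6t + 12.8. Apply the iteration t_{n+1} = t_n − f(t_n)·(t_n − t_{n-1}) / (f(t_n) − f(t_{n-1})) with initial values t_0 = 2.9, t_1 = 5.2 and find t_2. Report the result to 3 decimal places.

3.717

f(2.9) = 6.13000, f(5.2) = -11.12000
t_2 = 5.20000 − (-11.12000)·(5.20000 − 2.90000) / (-11.12000 − 6.13000) = 5.20000 − (-25.57600)/(-17.25000) = 3.71733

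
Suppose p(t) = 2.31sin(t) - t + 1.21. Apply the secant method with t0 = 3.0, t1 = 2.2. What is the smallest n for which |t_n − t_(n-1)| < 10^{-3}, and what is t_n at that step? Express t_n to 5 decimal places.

n = 5, t_n = 2.53219

p(3.0) = -1.4640128, p(2.2) = 0.8776267
t2 = 2.2000000 − 0.8776267·(-0.8000000)/(2.3416395) = 2.4998332;  |Δ| = 0.2998332
p(2.4998332) = 0.0929460
t3 = 2.4998332 − 0.0929460·(0.2998332)/(-0.7846807) = 2.5353487;  |Δ| = 0.0355155
p(2.5353487) = -0.0091459
t4 = 2.5353487 − (-0.0091459)·(0.0355155)/(-0.1020919) = 2.5321671;  |Δ| = 0.0031816
p(2.5321671) = 0.0000690
t5 = 2.5321671 − 0.0000690·(-0.0031816)/(0.0092148) = 2.5321909;  |Δ| = 0.0000238
|t5 − t4| = 0.0000238 < 10^{-3}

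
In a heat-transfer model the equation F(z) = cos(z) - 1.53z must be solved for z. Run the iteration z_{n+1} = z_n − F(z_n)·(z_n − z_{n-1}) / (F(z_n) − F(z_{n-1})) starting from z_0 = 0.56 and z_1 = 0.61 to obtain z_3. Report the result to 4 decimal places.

0.5554

F(0.56) = -0.009545, F(0.61) = -0.113652
z_2 = 0.610000 − (-0.113652)·(0.610000 − 0.560000) / (-0.113652 − (-0.009545)) = 0.610000 − (-0.005683)/(-0.104107) = 0.555416
F(0.555416) = -0.000105
z_3 = 0.555416 − (-0.000105)·(0.555416 − 0.610000) / (-0.000105 − (-0.113652)) = 0.555416 − (0.000006)/(0.113547) = 0.555365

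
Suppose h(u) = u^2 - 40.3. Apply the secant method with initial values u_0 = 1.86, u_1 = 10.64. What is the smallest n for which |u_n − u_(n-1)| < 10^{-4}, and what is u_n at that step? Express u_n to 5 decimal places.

h(1.86) = -36.8404000, h(10.64) = 72.9096000
u_2 = 10.6400000 − 72.9096000·(8.7800000)/(109.7500000) = 4.8072320;  |Δ| = 5.8327680
h(4.8072320) = -17.1905205
u_3 = 4.8072320 − (-17.1905205)·(-5.8327680)/(-90.1001205) = 5.9200864;  |Δ| = 1.1128544
h(5.9200864) = -5.2525767
u_4 = 5.9200864 − (-5.2525767)·(1.1128544)/(11.9379438) = 6.4097313;  |Δ| = 0.4896449
h(6.4097313) = 0.7846556
u_5 = 6.4097313 − 0.7846556·(0.4896449)/(6.0372323) = 6.3460925;  |Δ| = 0.0636389
h(6.3460925) = -0.0271105
u_6 = 6.3460925 − (-0.0271105)·(-0.0636389)/(-0.8117662) = 6.3482178;  |Δ| = 0.0021253
h(6.3482178) = -0.0001307
u_7 = 6.3482178 − (-0.0001307)·(0.0021253)/(0.0269798) = 6.3482281;  |Δ| = 0.0000103
|u_7 − u_6| = 0.0000103 < 10^{-4}

n = 7, u_n = 6.34823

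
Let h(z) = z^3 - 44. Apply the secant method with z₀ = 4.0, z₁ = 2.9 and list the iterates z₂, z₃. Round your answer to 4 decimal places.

h(4.0) = 20.000000, h(2.9) = -19.611000
z₂ = 2.900000 − (-19.611000)·(2.900000 − 4.000000) / (-19.611000 − 20.000000) = 2.900000 − (21.572100)/(-39.611000) = 3.444599
h(3.444599) = -3.128939
z₃ = 3.444599 − (-3.128939)·(3.444599 − 2.900000) / (-3.128939 − (-19.611000)) = 3.444599 − (-1.704016)/(16.482061) = 3.547985

3.4446, 3.5480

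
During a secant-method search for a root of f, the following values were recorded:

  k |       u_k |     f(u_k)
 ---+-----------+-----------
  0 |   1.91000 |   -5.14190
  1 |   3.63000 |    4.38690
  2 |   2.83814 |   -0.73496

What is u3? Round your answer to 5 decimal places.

2.95177

u3 = 2.83814 − (-0.73496)·(2.83814 − 3.63000) / (-0.73496 − 4.38690)
   = 2.83814 − (0.5819854)/(-5.1218600) = 2.9517677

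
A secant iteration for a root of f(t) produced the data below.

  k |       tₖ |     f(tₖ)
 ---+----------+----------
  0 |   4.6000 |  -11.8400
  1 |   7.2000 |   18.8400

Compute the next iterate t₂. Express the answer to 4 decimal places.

5.6034

t₂ = 7.2000 − 18.8400·(7.2000 − 4.6000) / (18.8400 − (-11.8400))
   = 7.2000 − (48.984000)/(30.680000) = 5.603390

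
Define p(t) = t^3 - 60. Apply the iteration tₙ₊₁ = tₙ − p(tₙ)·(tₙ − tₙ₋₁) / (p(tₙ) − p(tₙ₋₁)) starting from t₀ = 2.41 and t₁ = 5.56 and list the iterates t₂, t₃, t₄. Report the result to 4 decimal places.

3.3278, 3.7105, 3.9502

p(2.41) = -46.002479, p(5.56) = 111.879616
t₂ = 5.560000 − 111.879616·(5.560000 − 2.410000) / (111.879616 − (-46.002479)) = 5.560000 − (352.420790)/(157.882095) = 3.327823
p(3.327823) = -23.146339
t₃ = 3.327823 − (-23.146339)·(3.327823 − 5.560000) / (-23.146339 − 111.879616) = 3.327823 − (51.666727)/(-135.025955) = 3.710466
p(3.710466) = -8.915950
t₄ = 3.710466 − (-8.915950)·(3.710466 − 3.327823) / (-8.915950 − (-23.146339)) = 3.710466 − (-3.411625)/(14.230390) = 3.950208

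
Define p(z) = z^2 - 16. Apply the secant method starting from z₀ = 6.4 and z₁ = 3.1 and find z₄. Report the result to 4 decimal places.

3.9991

p(6.4) = 24.960000, p(3.1) = -6.390000
z₂ = 3.100000 − (-6.390000)·(3.100000 − 6.400000) / (-6.390000 − 24.960000) = 3.100000 − (21.087000)/(-31.350000) = 3.772632
p(3.772632) = -1.767251
z₃ = 3.772632 − (-1.767251)·(3.772632 − 3.100000) / (-1.767251 − (-6.390000)) = 3.772632 − (-1.188709)/(4.622749) = 4.029775
p(4.029775) = 0.239085
z₄ = 4.029775 − 0.239085·(4.029775 − 3.772632) / (0.239085 − (-1.767251)) = 4.029775 − (0.061479)/(2.006336) = 3.999132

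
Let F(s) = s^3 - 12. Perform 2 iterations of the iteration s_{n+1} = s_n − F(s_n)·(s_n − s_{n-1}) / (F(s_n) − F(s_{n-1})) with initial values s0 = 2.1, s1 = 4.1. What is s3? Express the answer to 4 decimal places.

F(2.1) = -2.739000, F(4.1) = 56.921000
s2 = 4.100000 − 56.921000·(4.100000 − 2.100000) / (56.921000 − (-2.739000)) = 4.100000 − (113.842000)/(59.660000) = 2.191820
F(2.191820) = -1.470328
s3 = 2.191820 − (-1.470328)·(2.191820 − 4.100000) / (-1.470328 − 56.921000) = 2.191820 − (2.805650)/(-58.391328) = 2.239869

2.2399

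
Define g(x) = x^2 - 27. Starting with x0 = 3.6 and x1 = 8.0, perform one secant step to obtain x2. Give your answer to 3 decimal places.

g(3.6) = -14.04000, g(8.0) = 37.00000
x2 = 8.00000 − 37.00000·(8.00000 − 3.60000) / (37.00000 − (-14.04000)) = 8.00000 − (162.80000)/(51.04000) = 4.81034

4.810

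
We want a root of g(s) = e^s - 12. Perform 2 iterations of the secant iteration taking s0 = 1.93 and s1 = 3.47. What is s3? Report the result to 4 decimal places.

g(1.93) = -5.110490, g(3.47) = 20.136742
s2 = 3.470000 − 20.136742·(3.470000 − 1.930000) / (20.136742 − (-5.110490)) = 3.470000 − (31.010583)/(25.247232) = 2.241723
g(2.241723) = -2.590466
s3 = 2.241723 − (-2.590466)·(2.241723 − 3.470000) / (-2.590466 − 20.136742) = 2.241723 − (3.181808)/(-22.727208) = 2.381723

2.3817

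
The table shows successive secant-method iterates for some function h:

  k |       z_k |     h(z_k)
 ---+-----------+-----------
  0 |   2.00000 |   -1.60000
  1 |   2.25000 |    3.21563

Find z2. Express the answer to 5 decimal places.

z2 = 2.25000 − 3.21563·(2.25000 − 2.00000) / (3.21563 − (-1.60000))
   = 2.25000 − (0.8039075)/(4.8156300) = 2.0830629

2.08306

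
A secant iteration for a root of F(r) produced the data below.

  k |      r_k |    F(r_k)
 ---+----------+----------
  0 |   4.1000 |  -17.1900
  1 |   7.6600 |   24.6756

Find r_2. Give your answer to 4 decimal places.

5.5617

r_2 = 7.6600 − 24.6756·(7.6600 − 4.1000) / (24.6756 − (-17.1900))
   = 7.6600 − (87.845136)/(41.865600) = 5.561735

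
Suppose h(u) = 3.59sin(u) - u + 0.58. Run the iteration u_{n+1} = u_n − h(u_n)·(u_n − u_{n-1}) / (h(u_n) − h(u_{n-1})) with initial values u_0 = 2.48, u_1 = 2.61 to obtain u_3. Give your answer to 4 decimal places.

h(2.48) = 0.305604, h(2.61) = -0.210204
u_2 = 2.610000 − (-0.210204)·(2.610000 − 2.480000) / (-0.210204 − 0.305604) = 2.610000 − (-0.027327)/(-0.515808) = 2.557022
h(2.557022) = 0.004089
u_3 = 2.557022 − 0.004089·(2.557022 − 2.610000) / (0.004089 − (-0.210204)) = 2.557022 − (-0.000217)/(0.214294) = 2.558033

2.5580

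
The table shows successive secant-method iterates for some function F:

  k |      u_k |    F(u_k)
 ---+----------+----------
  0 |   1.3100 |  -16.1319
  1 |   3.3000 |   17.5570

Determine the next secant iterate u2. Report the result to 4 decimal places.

u2 = 3.3000 − 17.5570·(3.3000 − 1.3100) / (17.5570 − (-16.1319))
   = 3.3000 − (34.938430)/(33.688900) = 2.262910

2.2629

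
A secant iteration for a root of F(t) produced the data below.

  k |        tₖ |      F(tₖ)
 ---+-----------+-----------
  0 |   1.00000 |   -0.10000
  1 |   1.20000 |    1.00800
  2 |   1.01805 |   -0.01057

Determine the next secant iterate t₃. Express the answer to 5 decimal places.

1.01994

t₃ = 1.01805 − (-0.01057)·(1.01805 − 1.20000) / (-0.01057 − 1.00800)
   = 1.01805 − (0.0019232)/(-1.0185700) = 1.0199381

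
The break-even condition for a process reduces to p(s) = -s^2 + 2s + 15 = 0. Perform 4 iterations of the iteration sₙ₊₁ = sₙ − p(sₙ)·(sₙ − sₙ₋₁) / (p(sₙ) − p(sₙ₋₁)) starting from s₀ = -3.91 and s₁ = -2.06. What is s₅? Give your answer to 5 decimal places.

p(-3.91) = -8.1081000, p(-2.06) = 6.6364000
s₂ = -2.0600000 − 6.6364000·(-2.0600000 − (-3.9100000)) / (6.6364000 − (-8.1081000)) = -2.0600000 − (12.2773400)/(14.7445000) = -2.8926725
p(-2.8926725) = 0.8471006
s₃ = -2.8926725 − 0.8471006·(-2.8926725 − (-2.0600000)) / (0.8471006 − 6.6364000) = -2.8926725 − (-0.7053574)/(-5.7892994) = -3.0145107
p(-3.0145107) = -0.1162958
s₄ = -3.0145107 − (-0.1162958)·(-3.0145107 − (-2.8926725)) / (-0.1162958 − 0.8471006) = -3.0145107 − (0.0141693)/(-0.9633964) = -2.9998030
p(-2.9998030) = 0.0015756
s₅ = -2.9998030 − 0.0015756·(-2.9998030 − (-3.0145107)) / (0.0015756 − (-0.1162958)) = -2.9998030 − (0.0000232)/(0.1178714) = -2.9999996

-3.00000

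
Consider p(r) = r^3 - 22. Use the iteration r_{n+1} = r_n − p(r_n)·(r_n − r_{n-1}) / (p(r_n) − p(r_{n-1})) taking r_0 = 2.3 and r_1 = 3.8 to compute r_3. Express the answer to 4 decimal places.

p(2.3) = -9.833000, p(3.8) = 32.872000
r_2 = 3.800000 − 32.872000·(3.800000 − 2.300000) / (32.872000 − (-9.833000)) = 3.800000 − (49.308000)/(42.705000) = 2.645381
p(2.645381) = -3.487514
r_3 = 2.645381 − (-3.487514)·(2.645381 − 3.800000) / (-3.487514 − 32.872000) = 2.645381 − (4.026750)/(-36.359514) = 2.756129

2.7561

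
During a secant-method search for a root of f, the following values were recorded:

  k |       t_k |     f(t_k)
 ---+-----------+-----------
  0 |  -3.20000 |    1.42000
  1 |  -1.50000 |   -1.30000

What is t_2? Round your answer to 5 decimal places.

-2.31250

t_2 = -1.50000 − (-1.30000)·(-1.50000 − (-3.20000)) / (-1.30000 − 1.42000)
   = -1.50000 − (-2.2100000)/(-2.7200000) = -2.3125000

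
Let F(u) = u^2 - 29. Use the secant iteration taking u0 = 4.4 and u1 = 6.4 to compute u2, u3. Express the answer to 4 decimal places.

F(4.4) = -9.640000, F(6.4) = 11.960000
u2 = 6.400000 − 11.960000·(6.400000 − 4.400000) / (11.960000 − (-9.640000)) = 6.400000 − (23.920000)/(21.600000) = 5.292593
F(5.292593) = -0.988464
u3 = 5.292593 − (-0.988464)·(5.292593 − 6.400000) / (-0.988464 − 11.960000) = 5.292593 − (1.094632)/(-12.948464) = 5.377130

5.2926, 5.3771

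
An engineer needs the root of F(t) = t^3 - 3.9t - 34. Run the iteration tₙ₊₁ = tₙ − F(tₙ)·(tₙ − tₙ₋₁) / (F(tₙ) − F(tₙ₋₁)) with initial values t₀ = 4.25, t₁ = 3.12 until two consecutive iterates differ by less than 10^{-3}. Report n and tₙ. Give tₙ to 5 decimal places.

n = 5, tₙ = 3.63909

F(4.25) = 26.1906250, F(3.12) = -15.7966720
t₂ = 3.1200000 − (-15.7966720)·(-1.1300000)/(-41.9872970) = 3.5451343;  |Δ| = 0.4251343
F(3.5451343) = -3.2708573
t₃ = 3.5451343 − (-3.2708573)·(0.4251343)/(12.5258147) = 3.6561493;  |Δ| = 0.1110150
F(3.6561493) = 0.6143293
t₄ = 3.6561493 − 0.6143293·(0.1110150)/(3.8851866) = 3.6385955;  |Δ| = 0.0175538
F(3.6385955) = -0.0177839
t₅ = 3.6385955 − (-0.0177839)·(-0.0175538)/(-0.6321132) = 3.6390894;  |Δ| = 0.0004939
|t₅ − t₄| = 0.0004939 < 10^{-3}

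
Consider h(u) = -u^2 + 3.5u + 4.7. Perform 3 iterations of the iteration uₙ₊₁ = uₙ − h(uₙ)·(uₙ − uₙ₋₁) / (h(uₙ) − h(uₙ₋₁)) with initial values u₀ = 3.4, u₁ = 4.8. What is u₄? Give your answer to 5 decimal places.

h(3.4) = 5.0400000, h(4.8) = -1.5400000
u₂ = 4.8000000 − (-1.5400000)·(4.8000000 − 3.4000000) / (-1.5400000 − 5.0400000) = 4.8000000 − (-2.1560000)/(-6.5800000) = 4.4723404
h(4.4723404) = 0.3513626
u₃ = 4.4723404 − 0.3513626·(4.4723404 − 4.8000000) / (0.3513626 − (-1.5400000)) = 4.4723404 − (-0.1151273)/(1.8913626) = 4.5332105
h(4.5332105) = 0.0162395
u₄ = 4.5332105 − 0.0162395·(4.5332105 − 4.4723404) / (0.0162395 − 0.3513626) = 4.5332105 − (0.0009885)/(-0.3351231) = 4.5361601

4.53616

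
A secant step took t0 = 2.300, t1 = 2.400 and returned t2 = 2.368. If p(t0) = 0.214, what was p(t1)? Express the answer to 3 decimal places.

The secant line through (2.300, 0.214) and (2.400, p(t1)) crosses zero at t2 = 2.368.
So (2.300, 0.214), (2.400, p(t1)), (2.368, 0) are collinear:
p(t1) = 0.214 · (2.400 − 2.368) / (2.300 − 2.368) = 0.214 · (0.03200)/(-0.06800) = -0.10071

-0.101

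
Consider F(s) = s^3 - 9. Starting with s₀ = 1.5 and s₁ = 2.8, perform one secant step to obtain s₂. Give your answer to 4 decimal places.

1.8936

F(1.5) = -5.625000, F(2.8) = 12.952000
s₂ = 2.800000 − 12.952000·(2.800000 − 1.500000) / (12.952000 − (-5.625000)) = 2.800000 − (16.837600)/(18.577000) = 1.893632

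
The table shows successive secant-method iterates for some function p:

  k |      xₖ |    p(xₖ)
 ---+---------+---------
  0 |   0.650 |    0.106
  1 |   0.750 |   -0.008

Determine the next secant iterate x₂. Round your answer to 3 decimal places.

0.743

x₂ = 0.750 − (-0.008)·(0.750 − 0.650) / (-0.008 − 0.106)
   = 0.750 − (-0.00080)/(-0.11400) = 0.74298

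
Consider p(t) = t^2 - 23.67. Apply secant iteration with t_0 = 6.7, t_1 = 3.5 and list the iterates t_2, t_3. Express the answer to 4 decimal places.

4.6196, 4.9065

p(6.7) = 21.220000, p(3.5) = -11.420000
t_2 = 3.500000 − (-11.420000)·(3.500000 − 6.700000) / (-11.420000 − 21.220000) = 3.500000 − (36.544000)/(-32.640000) = 4.619608
p(4.619608) = -2.329223
t_3 = 4.619608 − (-2.329223)·(4.619608 − 3.500000) / (-2.329223 − (-11.420000)) = 4.619608 − (-2.607817)/(9.090777) = 4.906472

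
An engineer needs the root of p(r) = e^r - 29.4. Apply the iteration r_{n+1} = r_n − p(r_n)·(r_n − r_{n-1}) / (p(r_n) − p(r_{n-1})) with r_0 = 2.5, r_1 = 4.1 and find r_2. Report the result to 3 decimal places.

p(2.5) = -17.21751, p(4.1) = 30.94029
r_2 = 4.10000 − 30.94029·(4.10000 − 2.50000) / (30.94029 − (-17.21751)) = 4.10000 − (49.50446)/(48.15779) = 3.07204

3.072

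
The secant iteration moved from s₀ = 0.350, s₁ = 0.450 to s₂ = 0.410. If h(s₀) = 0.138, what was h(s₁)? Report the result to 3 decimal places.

The secant line through (0.350, 0.138) and (0.450, h(s₁)) crosses zero at s₂ = 0.410.
So (0.350, 0.138), (0.450, h(s₁)), (0.410, 0) are collinear:
h(s₁) = 0.138 · (0.450 − 0.410) / (0.350 − 0.410) = 0.138 · (0.04000)/(-0.06000) = -0.09200

-0.092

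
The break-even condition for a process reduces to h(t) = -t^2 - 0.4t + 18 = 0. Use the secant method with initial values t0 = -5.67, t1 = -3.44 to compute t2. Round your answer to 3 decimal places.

h(-5.67) = -11.88090, h(-3.44) = 7.54240
t2 = -3.44000 − 7.54240·(-3.44000 − (-5.67000)) / (7.54240 − (-11.88090)) = -3.44000 − (16.81955)/(19.42330) = -4.30595

-4.306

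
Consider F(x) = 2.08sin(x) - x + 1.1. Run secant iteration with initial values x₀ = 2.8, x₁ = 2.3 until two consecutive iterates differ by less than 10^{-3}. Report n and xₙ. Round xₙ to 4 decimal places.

F(2.8) = -1.003225, F(2.3) = 0.351067
x₂ = 2.300000 − 0.351067·(-0.500000)/(1.354291) = 2.429613;  |Δ| = 0.129613
F(2.429613) = 0.029322
x₃ = 2.429613 − 0.029322·(0.129613)/(-0.321745) = 2.441425;  |Δ| = 0.011812
F(2.441425) = -0.001185
x₄ = 2.441425 − (-0.001185)·(0.011812)/(-0.030507) = 2.440966;  |Δ| = 0.000459
|x₄ − x₃| = 0.000459 < 10^{-3}

n = 4, xₙ = 2.4410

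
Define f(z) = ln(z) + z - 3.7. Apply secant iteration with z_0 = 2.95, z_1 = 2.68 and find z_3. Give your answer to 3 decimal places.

f(2.95) = 0.33181, f(2.68) = -0.03418
z_2 = 2.68000 − (-0.03418)·(2.68000 − 2.95000) / (-0.03418 − 0.33181) = 2.68000 − (0.00923)/(-0.36599) = 2.70522
f(2.70522) = 0.00040
z_3 = 2.70522 − 0.00040·(2.70522 − 2.68000) / (0.00040 − (-0.03418)) = 2.70522 − (0.00001)/(0.03458) = 2.70493

2.705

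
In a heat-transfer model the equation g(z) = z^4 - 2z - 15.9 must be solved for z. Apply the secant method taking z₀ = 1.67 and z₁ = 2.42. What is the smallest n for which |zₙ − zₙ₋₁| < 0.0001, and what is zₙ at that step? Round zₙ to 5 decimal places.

n = 6, zₙ = 2.11835

g(1.67) = -11.4620368, g(2.42) = 13.5574210
z₂ = 2.4200000 − 13.5574210·(0.7500000)/(25.0194578) = 2.0135937;  |Δ| = 0.4064063
g(2.0135937) = -3.4877345
z₃ = 2.0135937 − (-3.4877345)·(-0.4064063)/(-17.0451555) = 2.0967515;  |Δ| = 0.0831578
g(2.0967515) = -0.7654627
z₄ = 2.0967515 − (-0.7654627)·(0.0831578)/(2.7222718) = 2.1201342;  |Δ| = 0.0233827
g(2.1201342) = 0.0644785
z₅ = 2.1201342 − 0.0644785·(0.0233827)/(0.8299412) = 2.1183176;  |Δ| = 0.0018166
g(2.1183176) = -0.0010483
z₆ = 2.1183176 − (-0.0010483)·(-0.0018166)/(-0.0655267) = 2.1183467;  |Δ| = 0.0000291
|z₆ − z₅| = 0.0000291 < 0.0001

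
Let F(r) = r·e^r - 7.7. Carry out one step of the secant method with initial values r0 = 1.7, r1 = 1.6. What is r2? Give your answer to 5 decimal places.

1.58372

F(1.7) = 1.6057106, F(1.6) = 0.2248519
r2 = 1.6000000 − 0.2248519·(1.6000000 − 1.7000000) / (0.2248519 − 1.6057106) = 1.6000000 − (-0.0224852)/(-1.3808587) = 1.5837165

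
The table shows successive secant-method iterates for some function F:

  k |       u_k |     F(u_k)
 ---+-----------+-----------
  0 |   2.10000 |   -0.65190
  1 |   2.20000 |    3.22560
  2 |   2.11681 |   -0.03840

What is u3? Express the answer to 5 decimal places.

2.11779

u3 = 2.11681 − (-0.03840)·(2.11681 − 2.20000) / (-0.03840 − 3.22560)
   = 2.11681 − (0.0031945)/(-3.2640000) = 2.1177887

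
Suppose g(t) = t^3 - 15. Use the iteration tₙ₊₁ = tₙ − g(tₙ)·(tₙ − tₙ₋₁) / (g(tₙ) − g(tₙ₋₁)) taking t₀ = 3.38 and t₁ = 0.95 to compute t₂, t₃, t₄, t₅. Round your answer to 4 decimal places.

1.8602, 3.2571, 2.2856, 2.4171

g(3.38) = 23.614472, g(0.95) = -14.142625
t₂ = 0.950000 − (-14.142625)·(0.950000 − 3.380000) / (-14.142625 − 23.614472) = 0.950000 − (34.366579)/(-37.757097) = 1.860202
g(1.860202) = -8.563049
t₃ = 1.860202 − (-8.563049)·(1.860202 − 0.950000) / (-8.563049 − (-14.142625)) = 1.860202 − (-7.794103)/(5.579576) = 3.257101
g(3.257101) = 19.553618
t₄ = 3.257101 − 19.553618·(3.257101 − 1.860202) / (19.553618 − (-8.563049)) = 3.257101 − (27.314425)/(28.116667) = 2.285633
g(2.285633) = -3.059579
t₅ = 2.285633 − (-3.059579)·(2.285633 − 3.257101) / (-3.059579 − 19.553618) = 2.285633 − (2.972282)/(-22.613197) = 2.417073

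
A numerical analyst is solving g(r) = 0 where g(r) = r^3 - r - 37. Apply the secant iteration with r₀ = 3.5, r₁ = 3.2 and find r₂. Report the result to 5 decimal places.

3.42735

g(3.5) = 2.3750000, g(3.2) = -7.4320000
r₂ = 3.2000000 − (-7.4320000)·(3.2000000 − 3.5000000) / (-7.4320000 − 2.3750000) = 3.2000000 − (2.2296000)/(-9.8070000) = 3.4273478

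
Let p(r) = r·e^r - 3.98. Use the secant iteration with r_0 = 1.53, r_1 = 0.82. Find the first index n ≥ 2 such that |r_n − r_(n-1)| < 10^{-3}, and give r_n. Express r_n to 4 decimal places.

n = 6, r_n = 1.1994

p(1.53) = 3.085811, p(0.82) = -2.118190
r_2 = 0.820000 − (-2.118190)·(-0.710000)/(-5.204001) = 1.108992;  |Δ| = 0.288992
p(1.108992) = -0.618311
r_3 = 1.108992 − (-0.618311)·(0.288992)/(1.499880) = 1.228126;  |Δ| = 0.119134
p(1.228126) = 0.213836
r_4 = 1.228126 − 0.213836·(0.119134)/(0.832147) = 1.197512;  |Δ| = 0.030614
p(1.197512) = -0.013997
r_5 = 1.197512 − (-0.013997)·(-0.030614)/(-0.227833) = 1.199393;  |Δ| = 0.001881
p(1.199393) = -0.000290
r_6 = 1.199393 − (-0.000290)·(0.001881)/(0.013707) = 1.199433;  |Δ| = 0.000040
|r_6 − r_5| = 0.000040 < 10^{-3}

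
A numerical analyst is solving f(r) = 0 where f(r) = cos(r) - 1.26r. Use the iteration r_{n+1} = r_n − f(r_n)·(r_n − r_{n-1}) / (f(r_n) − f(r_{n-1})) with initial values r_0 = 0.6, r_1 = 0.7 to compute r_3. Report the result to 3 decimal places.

f(0.6) = 0.06934, f(0.7) = -0.11716
r_2 = 0.70000 − (-0.11716)·(0.70000 − 0.60000) / (-0.11716 − 0.06934) = 0.70000 − (-0.01172)/(-0.18649) = 0.63718
f(0.63718) = 0.00093
r_3 = 0.63718 − 0.00093·(0.63718 − 0.70000) / (0.00093 − (-0.11716)) = 0.63718 − (-0.00006)/(0.11809) = 0.63767

0.638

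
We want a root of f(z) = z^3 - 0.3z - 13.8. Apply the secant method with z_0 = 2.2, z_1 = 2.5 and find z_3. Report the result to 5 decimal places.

f(2.2) = -3.8120000, f(2.5) = 1.0750000
z_2 = 2.5000000 − 1.0750000·(2.5000000 − 2.2000000) / (1.0750000 − (-3.8120000)) = 2.5000000 − (0.3225000)/(4.8870000) = 2.4340086
f(2.4340086) = -0.1101673
z_3 = 2.4340086 − (-0.1101673)·(2.4340086 − 2.5000000) / (-0.1101673 − 1.0750000) = 2.4340086 − (0.0072701)/(-1.1851673) = 2.4401428

2.44014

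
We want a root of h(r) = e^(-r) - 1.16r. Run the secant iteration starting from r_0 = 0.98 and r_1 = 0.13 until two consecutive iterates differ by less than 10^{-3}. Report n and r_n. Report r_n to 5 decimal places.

h(0.98) = -0.7614889, h(0.13) = 0.7272954
r_2 = 0.1300000 − 0.7272954·(-0.8500000)/(1.4887843) = 0.5452389;  |Δ| = 0.4152389
h(0.5452389) = -0.0527738
r_3 = 0.5452389 − (-0.0527738)·(0.4152389)/(-0.7800692) = 0.5171468;  |Δ| = 0.0280920
h(0.5171468) = -0.0036711
r_4 = 0.5171468 − (-0.0036711)·(-0.0280920)/(0.0491027) = 0.5150466;  |Δ| = 0.0021003
h(0.5150466) = 0.0000187
r_5 = 0.5150466 − 0.0000187·(-0.0021003)/(0.0036898) = 0.5150572;  |Δ| = 0.0000107
|r_5 − r_4| = 0.0000107 < 10^{-3}

n = 5, r_n = 0.51506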